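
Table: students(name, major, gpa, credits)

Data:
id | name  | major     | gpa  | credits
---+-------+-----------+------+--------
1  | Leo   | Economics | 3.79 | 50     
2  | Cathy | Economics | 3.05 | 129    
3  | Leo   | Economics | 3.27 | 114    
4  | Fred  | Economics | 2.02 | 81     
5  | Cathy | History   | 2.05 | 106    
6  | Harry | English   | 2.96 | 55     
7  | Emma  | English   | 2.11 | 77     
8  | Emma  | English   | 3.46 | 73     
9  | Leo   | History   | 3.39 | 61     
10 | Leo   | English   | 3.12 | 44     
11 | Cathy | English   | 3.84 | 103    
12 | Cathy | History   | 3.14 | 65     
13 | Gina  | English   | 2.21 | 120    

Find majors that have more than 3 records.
SELECT major, COUNT(*) as cnt
FROM students
GROUP BY major
HAVING COUNT(*) > 3

Result:
  Economics: 4
  English: 6

Note: HAVING filters groups after aggregation, WHERE filters rows before.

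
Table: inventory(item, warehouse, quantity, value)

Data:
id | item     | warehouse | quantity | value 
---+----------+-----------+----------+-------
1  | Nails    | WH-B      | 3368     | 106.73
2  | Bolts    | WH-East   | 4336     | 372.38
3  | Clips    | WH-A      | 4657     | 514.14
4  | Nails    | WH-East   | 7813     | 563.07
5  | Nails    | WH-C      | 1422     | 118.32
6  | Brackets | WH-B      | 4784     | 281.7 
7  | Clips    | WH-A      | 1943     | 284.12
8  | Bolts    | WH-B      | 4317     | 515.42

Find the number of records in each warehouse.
SELECT warehouse, COUNT(*) as count
FROM inventory
GROUP BY warehouse

Result:
  WH-A: 2
  WH-B: 3
  WH-C: 1
  WH-East: 2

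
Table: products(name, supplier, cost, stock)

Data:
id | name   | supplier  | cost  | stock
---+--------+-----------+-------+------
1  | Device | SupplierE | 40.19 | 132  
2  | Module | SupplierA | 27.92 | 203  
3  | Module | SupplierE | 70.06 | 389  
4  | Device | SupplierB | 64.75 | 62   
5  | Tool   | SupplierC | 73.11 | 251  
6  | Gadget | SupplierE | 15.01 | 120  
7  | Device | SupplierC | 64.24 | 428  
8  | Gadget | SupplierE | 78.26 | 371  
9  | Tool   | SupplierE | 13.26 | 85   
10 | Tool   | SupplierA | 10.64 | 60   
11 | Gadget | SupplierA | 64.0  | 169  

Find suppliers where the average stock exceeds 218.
SELECT supplier, AVG(stock)
FROM products
GROUP BY supplier
HAVING AVG(stock) > 218

Result:
  SupplierC: avg=339.50
  SupplierE: avg=219.40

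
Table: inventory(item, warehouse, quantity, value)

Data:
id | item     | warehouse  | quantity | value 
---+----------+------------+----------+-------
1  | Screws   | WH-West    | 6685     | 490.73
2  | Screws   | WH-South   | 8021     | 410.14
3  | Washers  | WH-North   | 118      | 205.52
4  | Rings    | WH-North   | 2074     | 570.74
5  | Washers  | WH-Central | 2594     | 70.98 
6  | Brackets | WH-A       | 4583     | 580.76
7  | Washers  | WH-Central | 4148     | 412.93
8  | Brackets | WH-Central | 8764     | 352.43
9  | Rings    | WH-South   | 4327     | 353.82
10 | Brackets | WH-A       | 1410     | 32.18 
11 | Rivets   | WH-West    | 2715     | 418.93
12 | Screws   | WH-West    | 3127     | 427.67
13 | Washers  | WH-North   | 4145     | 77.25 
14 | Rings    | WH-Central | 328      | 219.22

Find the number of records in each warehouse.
SELECT warehouse, COUNT(*) as count
FROM inventory
GROUP BY warehouse

Result:
  WH-A: 2
  WH-Central: 4
  WH-North: 3
  WH-South: 2
  WH-West: 3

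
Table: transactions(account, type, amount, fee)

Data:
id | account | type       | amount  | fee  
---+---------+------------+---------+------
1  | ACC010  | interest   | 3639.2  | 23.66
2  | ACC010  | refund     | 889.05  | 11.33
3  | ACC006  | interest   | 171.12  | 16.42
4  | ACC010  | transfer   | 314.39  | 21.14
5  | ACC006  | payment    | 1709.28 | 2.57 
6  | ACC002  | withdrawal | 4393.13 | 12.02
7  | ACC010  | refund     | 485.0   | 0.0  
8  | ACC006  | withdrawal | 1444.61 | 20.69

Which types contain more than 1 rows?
SELECT type, COUNT(*) as cnt
FROM transactions
GROUP BY type
HAVING COUNT(*) > 1

Result:
  interest: 2
  refund: 2
  withdrawal: 2

Note: HAVING filters groups after aggregation, WHERE filters rows before.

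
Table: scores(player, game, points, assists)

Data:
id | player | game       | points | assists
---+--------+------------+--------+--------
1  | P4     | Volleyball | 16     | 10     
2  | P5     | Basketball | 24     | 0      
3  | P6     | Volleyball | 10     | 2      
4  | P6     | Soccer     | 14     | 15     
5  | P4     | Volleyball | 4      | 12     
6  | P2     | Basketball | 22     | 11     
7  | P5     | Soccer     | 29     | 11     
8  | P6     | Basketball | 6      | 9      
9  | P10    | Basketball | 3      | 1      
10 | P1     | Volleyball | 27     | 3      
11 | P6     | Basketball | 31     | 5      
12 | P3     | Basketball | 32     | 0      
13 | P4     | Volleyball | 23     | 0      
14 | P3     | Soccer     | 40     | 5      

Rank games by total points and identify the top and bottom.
SELECT game, SUM(points)
FROM scores
GROUP BY game
ORDER BY SUM(points)

All groups:
  Volleyball: 80
  Soccer: 83
  Basketball: 118

Highest: Basketball (118)
Lowest: Volleyball (80)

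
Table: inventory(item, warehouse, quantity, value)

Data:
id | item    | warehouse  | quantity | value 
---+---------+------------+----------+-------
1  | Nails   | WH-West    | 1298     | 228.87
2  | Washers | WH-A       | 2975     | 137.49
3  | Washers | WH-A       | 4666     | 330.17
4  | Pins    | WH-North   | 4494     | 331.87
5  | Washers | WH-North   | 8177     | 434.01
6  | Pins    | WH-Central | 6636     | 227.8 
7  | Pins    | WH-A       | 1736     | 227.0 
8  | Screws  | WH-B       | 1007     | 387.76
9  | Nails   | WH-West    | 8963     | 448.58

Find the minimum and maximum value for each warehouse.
SELECT warehouse, MIN(value), MAX(value)
FROM inventory
GROUP BY warehouse

Result:
  WH-A: min=137.49, max=330.17
  WH-B: min=387.76, max=387.76
  WH-Central: min=227.80, max=227.80
  WH-North: min=331.87, max=434.01
  WH-West: min=228.87, max=448.58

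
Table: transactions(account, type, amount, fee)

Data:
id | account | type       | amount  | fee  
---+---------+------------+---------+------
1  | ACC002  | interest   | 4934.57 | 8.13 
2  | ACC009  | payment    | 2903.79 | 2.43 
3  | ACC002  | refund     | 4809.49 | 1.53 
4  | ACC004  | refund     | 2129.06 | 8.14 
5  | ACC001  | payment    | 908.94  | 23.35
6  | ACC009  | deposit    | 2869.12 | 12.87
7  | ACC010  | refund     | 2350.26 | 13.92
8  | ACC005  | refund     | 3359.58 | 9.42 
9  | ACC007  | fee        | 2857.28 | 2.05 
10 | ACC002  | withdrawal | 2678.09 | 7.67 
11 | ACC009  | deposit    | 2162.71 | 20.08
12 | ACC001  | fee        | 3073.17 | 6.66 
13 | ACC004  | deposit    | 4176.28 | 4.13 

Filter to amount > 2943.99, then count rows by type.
SELECT type, COUNT(*)
FROM transactions
WHERE amount > 2943.99
GROUP BY type

Note: WHERE filters rows before grouping.

Result:
  deposit: 1
  fee: 1
  interest: 1
  refund: 2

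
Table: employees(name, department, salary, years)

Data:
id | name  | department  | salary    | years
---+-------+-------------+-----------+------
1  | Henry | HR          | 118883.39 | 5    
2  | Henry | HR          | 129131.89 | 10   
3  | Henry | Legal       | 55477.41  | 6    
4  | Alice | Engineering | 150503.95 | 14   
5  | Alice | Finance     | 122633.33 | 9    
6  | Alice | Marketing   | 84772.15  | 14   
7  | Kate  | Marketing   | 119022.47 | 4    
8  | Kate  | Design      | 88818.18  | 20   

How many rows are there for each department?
SELECT department, COUNT(*) as count
FROM employees
GROUP BY department

Result:
  Design: 1
  Engineering: 1
  Finance: 1
  HR: 2
  Legal: 1
  Marketing: 2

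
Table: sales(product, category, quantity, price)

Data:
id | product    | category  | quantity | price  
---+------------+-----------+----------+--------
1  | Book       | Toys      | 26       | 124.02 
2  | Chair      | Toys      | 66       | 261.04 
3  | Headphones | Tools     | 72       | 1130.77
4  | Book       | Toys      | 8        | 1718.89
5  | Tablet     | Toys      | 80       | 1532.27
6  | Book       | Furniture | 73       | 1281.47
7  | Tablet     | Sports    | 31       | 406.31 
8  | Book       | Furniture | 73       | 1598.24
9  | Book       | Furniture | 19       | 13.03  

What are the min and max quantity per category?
SELECT category, MIN(quantity), MAX(quantity)
FROM sales
GROUP BY category

Result:
  Furniture: min=19, max=73
  Sports: min=31, max=31
  Tools: min=72, max=72
  Toys: min=8, max=80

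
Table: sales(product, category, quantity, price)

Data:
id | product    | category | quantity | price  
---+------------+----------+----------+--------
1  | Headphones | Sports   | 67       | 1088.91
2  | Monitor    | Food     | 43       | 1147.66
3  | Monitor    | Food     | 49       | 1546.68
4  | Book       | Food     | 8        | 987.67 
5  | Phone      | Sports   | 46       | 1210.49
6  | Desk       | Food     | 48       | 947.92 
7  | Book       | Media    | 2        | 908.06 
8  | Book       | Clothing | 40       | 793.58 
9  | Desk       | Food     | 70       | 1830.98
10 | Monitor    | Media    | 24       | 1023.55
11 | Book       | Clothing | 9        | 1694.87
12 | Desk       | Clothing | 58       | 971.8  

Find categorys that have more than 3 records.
SELECT category, COUNT(*) as cnt
FROM sales
GROUP BY category
HAVING COUNT(*) > 3

Result:
  Food: 5

Note: HAVING filters groups after aggregation, WHERE filters rows before.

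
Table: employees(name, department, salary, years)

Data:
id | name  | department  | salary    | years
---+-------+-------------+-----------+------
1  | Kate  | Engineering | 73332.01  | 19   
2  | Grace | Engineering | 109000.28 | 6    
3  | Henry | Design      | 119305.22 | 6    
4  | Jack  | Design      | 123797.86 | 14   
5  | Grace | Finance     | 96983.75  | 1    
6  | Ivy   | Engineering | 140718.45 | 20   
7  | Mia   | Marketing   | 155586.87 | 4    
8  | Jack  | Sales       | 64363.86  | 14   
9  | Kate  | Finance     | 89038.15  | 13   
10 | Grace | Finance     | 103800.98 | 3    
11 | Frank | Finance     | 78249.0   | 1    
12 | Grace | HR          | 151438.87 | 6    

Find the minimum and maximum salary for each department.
SELECT department, MIN(salary), MAX(salary)
FROM employees
GROUP BY department

Result:
  Design: min=119305.22, max=123797.86
  Engineering: min=73332.01, max=140718.45
  Finance: min=78249.00, max=103800.98
  HR: min=151438.87, max=151438.87
  Marketing: min=155586.87, max=155586.87
  Sales: min=64363.86, max=64363.86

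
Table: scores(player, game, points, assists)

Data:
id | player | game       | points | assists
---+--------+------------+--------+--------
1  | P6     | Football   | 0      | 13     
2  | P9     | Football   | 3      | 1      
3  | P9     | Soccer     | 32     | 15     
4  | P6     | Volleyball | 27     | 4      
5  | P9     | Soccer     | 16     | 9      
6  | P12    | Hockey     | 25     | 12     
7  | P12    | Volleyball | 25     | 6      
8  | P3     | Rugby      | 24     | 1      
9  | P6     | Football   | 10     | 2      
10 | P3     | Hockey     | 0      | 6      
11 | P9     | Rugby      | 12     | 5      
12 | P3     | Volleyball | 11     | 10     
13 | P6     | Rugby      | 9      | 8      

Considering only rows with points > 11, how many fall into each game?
SELECT game, COUNT(*)
FROM scores
WHERE points > 11
GROUP BY game

Note: WHERE filters rows before grouping.

Result:
  Hockey: 1
  Rugby: 2
  Soccer: 2
  Volleyball: 2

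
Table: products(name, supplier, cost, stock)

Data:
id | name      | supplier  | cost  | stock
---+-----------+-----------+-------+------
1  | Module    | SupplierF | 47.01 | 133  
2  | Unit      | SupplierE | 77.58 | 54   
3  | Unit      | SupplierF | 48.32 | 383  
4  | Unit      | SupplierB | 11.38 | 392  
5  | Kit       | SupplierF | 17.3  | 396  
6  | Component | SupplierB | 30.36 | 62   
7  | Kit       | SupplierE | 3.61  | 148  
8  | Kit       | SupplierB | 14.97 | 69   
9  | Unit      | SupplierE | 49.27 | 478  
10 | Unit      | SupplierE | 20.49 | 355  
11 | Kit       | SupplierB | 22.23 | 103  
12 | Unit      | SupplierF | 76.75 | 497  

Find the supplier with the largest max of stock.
SELECT supplier, MAX(stock) as val
FROM products
GROUP BY supplier
ORDER BY val DESC
LIMIT 1

Result: SupplierF with max(stock) = 497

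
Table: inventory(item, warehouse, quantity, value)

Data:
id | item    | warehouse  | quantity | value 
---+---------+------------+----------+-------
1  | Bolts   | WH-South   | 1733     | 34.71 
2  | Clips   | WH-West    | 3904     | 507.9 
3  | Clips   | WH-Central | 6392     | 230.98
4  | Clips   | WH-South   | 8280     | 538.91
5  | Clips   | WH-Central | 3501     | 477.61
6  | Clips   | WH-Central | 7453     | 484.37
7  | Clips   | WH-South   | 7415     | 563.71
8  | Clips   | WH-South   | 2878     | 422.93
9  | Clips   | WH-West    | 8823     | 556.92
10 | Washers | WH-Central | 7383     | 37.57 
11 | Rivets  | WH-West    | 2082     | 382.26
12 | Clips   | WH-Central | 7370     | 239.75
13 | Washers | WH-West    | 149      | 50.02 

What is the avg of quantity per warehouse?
SELECT warehouse, AVG(quantity) as result
FROM inventory
GROUP BY warehouse

Result:
  WH-Central: 6419.80
  WH-South: 5076.50
  WH-West: 3739.50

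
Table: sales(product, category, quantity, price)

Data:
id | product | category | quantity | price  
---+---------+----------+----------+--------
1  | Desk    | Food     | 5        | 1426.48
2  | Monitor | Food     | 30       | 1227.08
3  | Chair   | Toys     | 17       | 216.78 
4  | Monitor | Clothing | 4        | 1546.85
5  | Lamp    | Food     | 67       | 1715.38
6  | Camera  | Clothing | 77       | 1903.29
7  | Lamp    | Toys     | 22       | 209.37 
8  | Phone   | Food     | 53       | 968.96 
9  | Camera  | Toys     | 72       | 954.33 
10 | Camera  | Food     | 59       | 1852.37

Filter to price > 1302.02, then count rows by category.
SELECT category, COUNT(*)
FROM sales
WHERE price > 1302.02
GROUP BY category

Note: WHERE filters rows before grouping.

Result:
  Clothing: 2
  Food: 3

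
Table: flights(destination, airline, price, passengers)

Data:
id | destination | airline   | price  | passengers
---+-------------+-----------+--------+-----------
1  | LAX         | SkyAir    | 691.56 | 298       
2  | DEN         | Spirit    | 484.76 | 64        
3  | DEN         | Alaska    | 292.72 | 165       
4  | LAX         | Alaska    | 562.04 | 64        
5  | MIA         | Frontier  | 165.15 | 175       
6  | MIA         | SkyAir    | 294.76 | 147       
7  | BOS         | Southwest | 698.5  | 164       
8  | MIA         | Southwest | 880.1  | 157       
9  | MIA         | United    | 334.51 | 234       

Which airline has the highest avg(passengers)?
SELECT airline, AVG(passengers) as val
FROM flights
GROUP BY airline
ORDER BY val DESC
LIMIT 1

Result: United with avg(passengers) = 234.00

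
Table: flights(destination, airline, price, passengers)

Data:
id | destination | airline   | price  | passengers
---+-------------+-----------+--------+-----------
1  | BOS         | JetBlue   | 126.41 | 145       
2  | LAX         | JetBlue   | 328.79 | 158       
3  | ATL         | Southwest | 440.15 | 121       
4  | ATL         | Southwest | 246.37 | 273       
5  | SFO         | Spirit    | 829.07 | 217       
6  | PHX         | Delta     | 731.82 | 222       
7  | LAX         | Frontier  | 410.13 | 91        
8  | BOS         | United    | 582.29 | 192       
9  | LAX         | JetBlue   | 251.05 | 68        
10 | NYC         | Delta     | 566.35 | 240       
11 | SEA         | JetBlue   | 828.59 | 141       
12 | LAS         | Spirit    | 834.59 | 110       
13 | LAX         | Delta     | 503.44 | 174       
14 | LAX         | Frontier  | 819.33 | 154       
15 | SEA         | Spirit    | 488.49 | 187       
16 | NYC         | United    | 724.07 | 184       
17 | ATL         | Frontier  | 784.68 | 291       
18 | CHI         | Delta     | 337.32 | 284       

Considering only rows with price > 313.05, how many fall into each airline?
SELECT airline, COUNT(*)
FROM flights
WHERE price > 313.05
GROUP BY airline

Note: WHERE filters rows before grouping.

Result:
  Delta: 4
  Frontier: 3
  JetBlue: 2
  Southwest: 1
  Spirit: 3
  United: 2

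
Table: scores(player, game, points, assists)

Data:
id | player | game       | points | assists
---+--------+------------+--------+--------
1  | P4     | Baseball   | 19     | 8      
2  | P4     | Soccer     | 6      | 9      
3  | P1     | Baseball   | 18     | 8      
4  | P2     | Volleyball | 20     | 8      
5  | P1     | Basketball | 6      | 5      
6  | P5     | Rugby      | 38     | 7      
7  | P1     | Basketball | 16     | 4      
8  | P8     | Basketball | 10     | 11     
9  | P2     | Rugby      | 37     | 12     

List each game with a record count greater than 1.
SELECT game, COUNT(*) as cnt
FROM scores
GROUP BY game
HAVING COUNT(*) > 1

Result:
  Baseball: 2
  Basketball: 3
  Rugby: 2

Note: HAVING filters groups after aggregation, WHERE filters rows before.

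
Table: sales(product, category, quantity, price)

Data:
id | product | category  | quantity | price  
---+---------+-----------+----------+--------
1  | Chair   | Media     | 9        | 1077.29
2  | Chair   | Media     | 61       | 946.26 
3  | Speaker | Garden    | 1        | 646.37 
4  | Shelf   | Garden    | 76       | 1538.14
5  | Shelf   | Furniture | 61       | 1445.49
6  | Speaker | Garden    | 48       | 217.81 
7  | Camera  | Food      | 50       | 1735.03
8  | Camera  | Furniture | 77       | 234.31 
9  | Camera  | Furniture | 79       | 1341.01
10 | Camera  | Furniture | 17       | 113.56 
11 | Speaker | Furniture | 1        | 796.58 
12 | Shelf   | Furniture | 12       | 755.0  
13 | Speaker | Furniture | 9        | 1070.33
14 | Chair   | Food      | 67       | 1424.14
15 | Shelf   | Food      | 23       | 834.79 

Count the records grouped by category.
SELECT category, COUNT(*) as count
FROM sales
GROUP BY category

Result:
  Food: 3
  Furniture: 7
  Garden: 3
  Media: 2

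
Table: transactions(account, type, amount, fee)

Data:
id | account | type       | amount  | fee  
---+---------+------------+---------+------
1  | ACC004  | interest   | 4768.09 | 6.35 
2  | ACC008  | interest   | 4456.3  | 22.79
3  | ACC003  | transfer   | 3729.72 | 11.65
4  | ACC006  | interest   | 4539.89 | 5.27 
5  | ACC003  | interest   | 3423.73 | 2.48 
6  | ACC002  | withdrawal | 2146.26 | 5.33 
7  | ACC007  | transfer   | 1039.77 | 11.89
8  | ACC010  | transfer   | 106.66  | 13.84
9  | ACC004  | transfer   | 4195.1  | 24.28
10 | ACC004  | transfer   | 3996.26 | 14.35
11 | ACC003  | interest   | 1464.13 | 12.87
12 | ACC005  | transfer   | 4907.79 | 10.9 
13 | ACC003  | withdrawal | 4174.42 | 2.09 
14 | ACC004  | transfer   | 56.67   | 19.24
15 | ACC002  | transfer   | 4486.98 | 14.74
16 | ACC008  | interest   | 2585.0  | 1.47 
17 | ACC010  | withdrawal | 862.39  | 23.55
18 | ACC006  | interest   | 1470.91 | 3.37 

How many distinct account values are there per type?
SELECT type, COUNT(DISTINCT account)
FROM transactions
GROUP BY type

Result:
  interest: 4 distinct
  transfer: 6 distinct
  withdrawal: 3 distinct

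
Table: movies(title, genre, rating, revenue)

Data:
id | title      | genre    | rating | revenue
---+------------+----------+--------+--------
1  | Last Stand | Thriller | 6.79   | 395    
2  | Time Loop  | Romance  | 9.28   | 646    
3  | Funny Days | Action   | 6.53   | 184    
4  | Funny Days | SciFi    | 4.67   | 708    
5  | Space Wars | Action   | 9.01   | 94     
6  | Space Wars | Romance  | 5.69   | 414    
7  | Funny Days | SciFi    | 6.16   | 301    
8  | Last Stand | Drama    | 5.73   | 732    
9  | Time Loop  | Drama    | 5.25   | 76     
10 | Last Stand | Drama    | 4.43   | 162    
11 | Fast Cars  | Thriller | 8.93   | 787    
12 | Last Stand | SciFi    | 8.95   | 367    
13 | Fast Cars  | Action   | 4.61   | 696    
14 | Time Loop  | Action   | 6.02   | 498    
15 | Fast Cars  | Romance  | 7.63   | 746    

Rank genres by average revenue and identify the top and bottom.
SELECT genre, AVG(revenue)
FROM movies
GROUP BY genre
ORDER BY AVG(revenue)

All groups:
  Drama: 323.33
  Action: 368.00
  SciFi: 458.67
  Thriller: 591.00
  Romance: 602.00

Highest: Romance (602.00)
Lowest: Drama (323.33)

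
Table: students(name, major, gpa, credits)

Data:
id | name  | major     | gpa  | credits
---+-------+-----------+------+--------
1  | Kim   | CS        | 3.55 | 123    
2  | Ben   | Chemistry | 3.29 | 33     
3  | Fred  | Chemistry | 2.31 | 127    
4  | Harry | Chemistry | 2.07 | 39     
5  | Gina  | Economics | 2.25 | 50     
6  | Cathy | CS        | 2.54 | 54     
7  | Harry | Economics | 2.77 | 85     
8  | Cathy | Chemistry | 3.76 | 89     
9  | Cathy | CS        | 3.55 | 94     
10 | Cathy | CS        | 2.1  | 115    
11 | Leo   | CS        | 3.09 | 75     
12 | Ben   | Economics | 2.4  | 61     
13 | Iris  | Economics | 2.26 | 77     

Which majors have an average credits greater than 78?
SELECT major, AVG(credits)
FROM students
GROUP BY major
HAVING AVG(credits) > 78

Result:
  CS: avg=92.20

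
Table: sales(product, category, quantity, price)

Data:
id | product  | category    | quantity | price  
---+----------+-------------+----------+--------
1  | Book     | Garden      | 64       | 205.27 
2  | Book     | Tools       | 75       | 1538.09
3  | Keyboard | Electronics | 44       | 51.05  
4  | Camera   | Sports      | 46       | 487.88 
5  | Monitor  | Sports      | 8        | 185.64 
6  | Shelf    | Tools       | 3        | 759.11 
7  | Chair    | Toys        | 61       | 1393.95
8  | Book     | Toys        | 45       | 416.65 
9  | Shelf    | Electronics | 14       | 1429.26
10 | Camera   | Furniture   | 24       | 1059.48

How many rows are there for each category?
SELECT category, COUNT(*) as count
FROM sales
GROUP BY category

Result:
  Electronics: 2
  Furniture: 1
  Garden: 1
  Sports: 2
  Tools: 2
  Toys: 2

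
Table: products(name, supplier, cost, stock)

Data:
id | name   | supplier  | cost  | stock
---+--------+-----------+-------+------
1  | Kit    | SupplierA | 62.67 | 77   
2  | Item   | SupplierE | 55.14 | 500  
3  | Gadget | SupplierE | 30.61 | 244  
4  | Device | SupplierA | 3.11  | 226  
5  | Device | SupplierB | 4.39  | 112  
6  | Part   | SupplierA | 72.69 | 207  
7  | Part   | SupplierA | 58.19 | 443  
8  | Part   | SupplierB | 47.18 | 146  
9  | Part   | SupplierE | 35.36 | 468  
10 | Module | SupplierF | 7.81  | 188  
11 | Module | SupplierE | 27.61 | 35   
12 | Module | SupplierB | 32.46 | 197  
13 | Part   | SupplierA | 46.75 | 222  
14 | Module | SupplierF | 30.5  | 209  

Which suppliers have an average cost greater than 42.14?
SELECT supplier, AVG(cost)
FROM products
GROUP BY supplier
HAVING AVG(cost) > 42.14

Result:
  SupplierA: avg=48.68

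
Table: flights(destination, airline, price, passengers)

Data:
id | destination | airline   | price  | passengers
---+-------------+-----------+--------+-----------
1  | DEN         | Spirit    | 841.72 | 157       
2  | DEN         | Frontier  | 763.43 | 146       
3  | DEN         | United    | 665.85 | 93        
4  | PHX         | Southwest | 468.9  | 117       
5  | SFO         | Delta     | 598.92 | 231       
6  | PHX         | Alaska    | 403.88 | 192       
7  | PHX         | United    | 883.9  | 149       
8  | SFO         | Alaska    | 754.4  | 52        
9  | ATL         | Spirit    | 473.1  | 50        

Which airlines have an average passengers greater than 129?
SELECT airline, AVG(passengers)
FROM flights
GROUP BY airline
HAVING AVG(passengers) > 129

Result:
  Delta: avg=231.00
  Frontier: avg=146.00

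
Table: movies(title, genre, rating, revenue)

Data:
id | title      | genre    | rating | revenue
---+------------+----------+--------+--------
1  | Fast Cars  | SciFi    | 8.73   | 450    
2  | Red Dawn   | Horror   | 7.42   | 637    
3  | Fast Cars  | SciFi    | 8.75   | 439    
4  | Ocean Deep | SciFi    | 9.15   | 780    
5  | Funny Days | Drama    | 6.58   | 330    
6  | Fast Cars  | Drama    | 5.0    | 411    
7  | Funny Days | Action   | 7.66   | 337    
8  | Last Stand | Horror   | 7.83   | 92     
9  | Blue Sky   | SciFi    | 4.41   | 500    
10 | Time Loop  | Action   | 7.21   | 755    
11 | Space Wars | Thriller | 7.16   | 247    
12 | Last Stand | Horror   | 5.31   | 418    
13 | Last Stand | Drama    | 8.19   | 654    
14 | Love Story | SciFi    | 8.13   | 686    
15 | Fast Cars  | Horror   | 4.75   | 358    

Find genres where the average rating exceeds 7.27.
SELECT genre, AVG(rating)
FROM movies
GROUP BY genre
HAVING AVG(rating) > 7.27

Result:
  Action: avg=7.44
  SciFi: avg=7.83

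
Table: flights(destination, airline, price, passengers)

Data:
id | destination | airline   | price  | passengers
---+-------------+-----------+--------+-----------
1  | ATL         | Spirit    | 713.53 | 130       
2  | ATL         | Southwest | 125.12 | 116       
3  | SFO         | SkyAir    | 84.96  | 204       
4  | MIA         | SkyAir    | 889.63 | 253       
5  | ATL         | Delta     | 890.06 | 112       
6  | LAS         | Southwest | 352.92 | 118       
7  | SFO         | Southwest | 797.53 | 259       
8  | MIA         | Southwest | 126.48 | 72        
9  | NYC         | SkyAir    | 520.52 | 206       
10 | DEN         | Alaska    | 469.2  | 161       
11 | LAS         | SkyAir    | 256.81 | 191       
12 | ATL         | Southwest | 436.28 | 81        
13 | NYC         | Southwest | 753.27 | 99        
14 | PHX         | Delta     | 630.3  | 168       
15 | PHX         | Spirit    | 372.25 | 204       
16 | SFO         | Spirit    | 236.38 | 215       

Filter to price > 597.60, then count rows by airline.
SELECT airline, COUNT(*)
FROM flights
WHERE price > 597.60
GROUP BY airline

Note: WHERE filters rows before grouping.

Result:
  Delta: 2
  SkyAir: 1
  Southwest: 2
  Spirit: 1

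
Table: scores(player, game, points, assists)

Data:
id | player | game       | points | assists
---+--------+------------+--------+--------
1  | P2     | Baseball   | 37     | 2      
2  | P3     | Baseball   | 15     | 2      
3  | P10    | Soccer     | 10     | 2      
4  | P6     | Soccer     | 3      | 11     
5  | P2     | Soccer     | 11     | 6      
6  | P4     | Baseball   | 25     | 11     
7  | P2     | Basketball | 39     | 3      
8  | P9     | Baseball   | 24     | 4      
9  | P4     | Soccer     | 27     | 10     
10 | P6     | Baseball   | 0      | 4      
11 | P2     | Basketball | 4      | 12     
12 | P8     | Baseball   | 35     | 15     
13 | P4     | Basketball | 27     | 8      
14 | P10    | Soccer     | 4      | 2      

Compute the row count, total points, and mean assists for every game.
SELECT game,
       COUNT(*) as cnt,
       SUM(points) as total_points,
       AVG(assists) as avg_assists
FROM scores
GROUP BY game

Result:
  Baseball: 6 records, 136 total points, 6.33 avg assists
  Basketball: 3 records, 70 total points, 7.67 avg assists
  Soccer: 5 records, 55 total points, 6.20 avg assists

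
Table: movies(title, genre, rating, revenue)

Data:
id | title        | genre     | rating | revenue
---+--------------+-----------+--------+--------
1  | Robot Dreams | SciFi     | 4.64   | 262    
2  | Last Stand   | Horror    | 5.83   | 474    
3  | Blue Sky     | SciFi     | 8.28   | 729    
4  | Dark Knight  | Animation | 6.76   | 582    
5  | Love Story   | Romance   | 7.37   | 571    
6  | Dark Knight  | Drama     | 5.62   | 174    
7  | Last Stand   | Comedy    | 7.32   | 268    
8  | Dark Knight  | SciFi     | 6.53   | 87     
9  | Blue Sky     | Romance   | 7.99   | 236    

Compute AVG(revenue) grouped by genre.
SELECT genre, AVG(revenue) as result
FROM movies
GROUP BY genre

Result:
  Animation: 582.00
  Comedy: 268.00
  Drama: 174.00
  Horror: 474.00
  Romance: 403.50
  SciFi: 359.33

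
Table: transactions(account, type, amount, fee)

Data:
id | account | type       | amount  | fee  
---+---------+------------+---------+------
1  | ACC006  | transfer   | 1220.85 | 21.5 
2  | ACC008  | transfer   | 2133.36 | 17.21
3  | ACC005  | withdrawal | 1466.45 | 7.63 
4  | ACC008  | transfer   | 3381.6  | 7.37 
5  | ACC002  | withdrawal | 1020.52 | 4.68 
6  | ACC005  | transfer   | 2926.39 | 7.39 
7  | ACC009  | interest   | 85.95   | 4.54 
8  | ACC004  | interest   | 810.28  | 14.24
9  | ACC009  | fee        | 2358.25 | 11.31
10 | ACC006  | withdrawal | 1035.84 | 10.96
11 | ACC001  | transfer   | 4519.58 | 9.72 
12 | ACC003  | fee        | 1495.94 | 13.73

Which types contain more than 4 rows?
SELECT type, COUNT(*) as cnt
FROM transactions
GROUP BY type
HAVING COUNT(*) > 4

Result:
  transfer: 5

Note: HAVING filters groups after aggregation, WHERE filters rows before.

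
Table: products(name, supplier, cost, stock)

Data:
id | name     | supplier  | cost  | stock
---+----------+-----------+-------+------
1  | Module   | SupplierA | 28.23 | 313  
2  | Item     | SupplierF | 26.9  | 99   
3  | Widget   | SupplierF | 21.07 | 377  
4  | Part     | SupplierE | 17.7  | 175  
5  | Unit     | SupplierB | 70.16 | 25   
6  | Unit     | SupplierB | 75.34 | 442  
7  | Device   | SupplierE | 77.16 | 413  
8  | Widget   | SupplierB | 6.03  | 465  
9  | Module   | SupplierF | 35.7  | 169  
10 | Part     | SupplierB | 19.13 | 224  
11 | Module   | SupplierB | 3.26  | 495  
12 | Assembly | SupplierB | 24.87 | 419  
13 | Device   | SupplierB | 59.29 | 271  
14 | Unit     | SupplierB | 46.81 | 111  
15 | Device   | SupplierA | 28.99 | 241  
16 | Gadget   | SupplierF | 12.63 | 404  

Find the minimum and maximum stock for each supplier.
SELECT supplier, MIN(stock), MAX(stock)
FROM products
GROUP BY supplier

Result:
  SupplierA: min=241, max=313
  SupplierB: min=25, max=495
  SupplierE: min=175, max=413
  SupplierF: min=99, max=404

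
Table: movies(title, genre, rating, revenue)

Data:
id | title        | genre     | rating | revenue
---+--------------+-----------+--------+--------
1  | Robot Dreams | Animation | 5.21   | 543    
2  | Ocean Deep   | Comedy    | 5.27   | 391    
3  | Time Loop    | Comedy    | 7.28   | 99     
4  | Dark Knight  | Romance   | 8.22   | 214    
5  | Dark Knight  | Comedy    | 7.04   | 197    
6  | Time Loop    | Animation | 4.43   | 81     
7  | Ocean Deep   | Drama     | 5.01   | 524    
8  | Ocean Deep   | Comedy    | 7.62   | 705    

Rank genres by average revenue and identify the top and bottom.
SELECT genre, AVG(revenue)
FROM movies
GROUP BY genre
ORDER BY AVG(revenue)

All groups:
  Romance: 214.00
  Animation: 312.00
  Comedy: 348.00
  Drama: 524.00

Highest: Drama (524.00)
Lowest: Romance (214.00)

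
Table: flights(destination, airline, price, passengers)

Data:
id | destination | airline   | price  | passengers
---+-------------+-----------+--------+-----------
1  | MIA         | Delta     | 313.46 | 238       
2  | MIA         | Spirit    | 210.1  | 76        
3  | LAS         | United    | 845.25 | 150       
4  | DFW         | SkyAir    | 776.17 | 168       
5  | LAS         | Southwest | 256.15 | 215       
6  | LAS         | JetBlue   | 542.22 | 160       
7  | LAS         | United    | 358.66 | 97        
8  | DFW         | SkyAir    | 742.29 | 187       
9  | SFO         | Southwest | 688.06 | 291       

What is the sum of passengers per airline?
SELECT airline, SUM(passengers) as result
FROM flights
GROUP BY airline

Result:
  Delta: 238
  JetBlue: 160
  SkyAir: 355
  Southwest: 506
  Spirit: 76
  United: 247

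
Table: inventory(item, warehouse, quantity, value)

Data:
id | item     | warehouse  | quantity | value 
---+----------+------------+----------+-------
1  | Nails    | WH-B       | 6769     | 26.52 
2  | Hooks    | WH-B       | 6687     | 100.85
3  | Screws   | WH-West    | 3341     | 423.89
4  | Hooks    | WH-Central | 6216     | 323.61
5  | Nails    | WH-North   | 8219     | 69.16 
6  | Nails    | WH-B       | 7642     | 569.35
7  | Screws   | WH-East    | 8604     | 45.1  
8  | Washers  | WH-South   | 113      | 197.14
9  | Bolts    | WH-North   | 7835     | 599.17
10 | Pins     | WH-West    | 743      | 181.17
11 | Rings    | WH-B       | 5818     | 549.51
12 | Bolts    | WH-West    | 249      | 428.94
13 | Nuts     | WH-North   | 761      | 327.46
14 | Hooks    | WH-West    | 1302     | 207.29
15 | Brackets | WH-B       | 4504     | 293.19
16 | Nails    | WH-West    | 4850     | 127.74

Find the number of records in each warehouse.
SELECT warehouse, COUNT(*) as count
FROM inventory
GROUP BY warehouse

Result:
  WH-B: 5
  WH-Central: 1
  WH-East: 1
  WH-North: 3
  WH-South: 1
  WH-West: 5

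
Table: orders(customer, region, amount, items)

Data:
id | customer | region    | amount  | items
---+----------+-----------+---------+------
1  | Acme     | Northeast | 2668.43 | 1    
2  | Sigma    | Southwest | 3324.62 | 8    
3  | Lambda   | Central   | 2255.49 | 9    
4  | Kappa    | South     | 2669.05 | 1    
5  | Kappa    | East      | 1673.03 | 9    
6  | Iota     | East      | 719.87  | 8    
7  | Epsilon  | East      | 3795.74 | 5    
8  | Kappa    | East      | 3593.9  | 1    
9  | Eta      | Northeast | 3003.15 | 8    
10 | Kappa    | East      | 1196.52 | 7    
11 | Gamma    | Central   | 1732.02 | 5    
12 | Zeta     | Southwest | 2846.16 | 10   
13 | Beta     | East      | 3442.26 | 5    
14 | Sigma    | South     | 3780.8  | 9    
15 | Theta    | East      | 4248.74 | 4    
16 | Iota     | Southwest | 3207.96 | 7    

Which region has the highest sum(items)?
SELECT region, SUM(items) as val
FROM orders
GROUP BY region
ORDER BY val DESC
LIMIT 1

Result: East with sum(items) = 39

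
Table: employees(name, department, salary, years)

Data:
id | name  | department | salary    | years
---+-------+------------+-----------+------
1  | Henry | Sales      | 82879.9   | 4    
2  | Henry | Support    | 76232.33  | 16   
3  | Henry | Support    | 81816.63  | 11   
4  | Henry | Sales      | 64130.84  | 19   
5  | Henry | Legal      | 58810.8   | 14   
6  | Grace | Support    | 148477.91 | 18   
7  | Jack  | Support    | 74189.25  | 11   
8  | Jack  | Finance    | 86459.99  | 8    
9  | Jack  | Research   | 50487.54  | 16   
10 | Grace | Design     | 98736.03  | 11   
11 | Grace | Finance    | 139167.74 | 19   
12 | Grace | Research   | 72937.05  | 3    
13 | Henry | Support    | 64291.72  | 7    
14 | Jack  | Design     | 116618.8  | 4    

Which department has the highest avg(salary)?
SELECT department, AVG(salary) as val
FROM employees
GROUP BY department
ORDER BY val DESC
LIMIT 1

Result: Finance with avg(salary) = 112813.87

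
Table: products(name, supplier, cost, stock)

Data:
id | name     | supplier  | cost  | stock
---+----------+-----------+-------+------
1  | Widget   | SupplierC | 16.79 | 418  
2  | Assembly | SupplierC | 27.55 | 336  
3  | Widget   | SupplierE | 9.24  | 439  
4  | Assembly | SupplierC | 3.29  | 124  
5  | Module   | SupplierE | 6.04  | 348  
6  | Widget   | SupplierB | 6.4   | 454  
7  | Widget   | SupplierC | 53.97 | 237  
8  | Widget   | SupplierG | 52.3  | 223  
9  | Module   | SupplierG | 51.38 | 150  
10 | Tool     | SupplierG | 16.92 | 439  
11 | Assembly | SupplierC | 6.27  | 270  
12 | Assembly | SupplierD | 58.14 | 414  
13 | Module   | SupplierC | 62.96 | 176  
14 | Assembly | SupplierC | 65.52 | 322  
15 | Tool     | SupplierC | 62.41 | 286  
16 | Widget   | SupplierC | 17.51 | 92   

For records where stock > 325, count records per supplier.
SELECT supplier, COUNT(*)
FROM products
WHERE stock > 325
GROUP BY supplier

Note: WHERE filters rows before grouping.

Result:
  SupplierB: 1
  SupplierC: 2
  SupplierD: 1
  SupplierE: 2
  SupplierG: 1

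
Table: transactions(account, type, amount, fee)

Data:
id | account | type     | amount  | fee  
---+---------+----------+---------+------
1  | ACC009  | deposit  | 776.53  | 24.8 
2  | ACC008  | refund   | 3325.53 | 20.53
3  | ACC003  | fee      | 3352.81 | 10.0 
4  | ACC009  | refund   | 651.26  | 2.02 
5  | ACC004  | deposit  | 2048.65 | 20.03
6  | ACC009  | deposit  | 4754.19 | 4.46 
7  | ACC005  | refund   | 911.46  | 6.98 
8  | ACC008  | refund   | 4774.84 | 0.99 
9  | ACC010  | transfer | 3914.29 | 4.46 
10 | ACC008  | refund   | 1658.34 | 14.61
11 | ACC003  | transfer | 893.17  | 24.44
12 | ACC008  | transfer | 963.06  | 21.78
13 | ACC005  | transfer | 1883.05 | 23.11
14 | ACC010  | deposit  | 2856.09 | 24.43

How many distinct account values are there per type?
SELECT type, COUNT(DISTINCT account)
FROM transactions
GROUP BY type

Result:
  deposit: 3 distinct
  fee: 1 distinct
  refund: 3 distinct
  transfer: 4 distinct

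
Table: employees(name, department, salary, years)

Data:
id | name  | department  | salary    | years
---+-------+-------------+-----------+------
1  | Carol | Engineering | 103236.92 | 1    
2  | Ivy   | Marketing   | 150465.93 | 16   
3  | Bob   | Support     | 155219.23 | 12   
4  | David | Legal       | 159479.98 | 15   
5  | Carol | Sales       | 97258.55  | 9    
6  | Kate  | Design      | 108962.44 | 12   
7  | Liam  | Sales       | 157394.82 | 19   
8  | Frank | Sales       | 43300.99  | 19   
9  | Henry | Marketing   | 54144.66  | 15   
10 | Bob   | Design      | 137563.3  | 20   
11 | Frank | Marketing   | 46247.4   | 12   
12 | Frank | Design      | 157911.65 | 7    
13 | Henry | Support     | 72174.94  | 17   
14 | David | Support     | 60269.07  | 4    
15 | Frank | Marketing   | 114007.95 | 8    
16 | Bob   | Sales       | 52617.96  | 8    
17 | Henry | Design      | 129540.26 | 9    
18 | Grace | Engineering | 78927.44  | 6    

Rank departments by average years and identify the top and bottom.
SELECT department, AVG(years)
FROM employees
GROUP BY department
ORDER BY AVG(years)

All groups:
  Engineering: 3.50
  Support: 11.00
  Design: 12.00
  Marketing: 12.75
  Sales: 13.75
  Legal: 15.00

Highest: Legal (15.00)
Lowest: Engineering (3.50)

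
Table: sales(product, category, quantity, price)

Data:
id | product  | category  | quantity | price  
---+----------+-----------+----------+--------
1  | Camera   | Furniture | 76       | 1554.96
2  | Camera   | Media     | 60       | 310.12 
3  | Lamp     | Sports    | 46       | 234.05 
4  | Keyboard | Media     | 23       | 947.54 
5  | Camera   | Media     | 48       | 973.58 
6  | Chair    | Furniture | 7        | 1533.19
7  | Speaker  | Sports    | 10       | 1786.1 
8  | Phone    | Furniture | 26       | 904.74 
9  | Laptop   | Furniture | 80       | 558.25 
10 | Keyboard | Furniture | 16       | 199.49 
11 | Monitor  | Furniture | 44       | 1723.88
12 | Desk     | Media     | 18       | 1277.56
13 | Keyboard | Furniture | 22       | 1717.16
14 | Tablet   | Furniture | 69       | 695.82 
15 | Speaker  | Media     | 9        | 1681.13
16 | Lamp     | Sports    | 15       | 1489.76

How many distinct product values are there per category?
SELECT category, COUNT(DISTINCT product)
FROM sales
GROUP BY category

Result:
  Furniture: 7 distinct
  Media: 4 distinct
  Sports: 2 distinct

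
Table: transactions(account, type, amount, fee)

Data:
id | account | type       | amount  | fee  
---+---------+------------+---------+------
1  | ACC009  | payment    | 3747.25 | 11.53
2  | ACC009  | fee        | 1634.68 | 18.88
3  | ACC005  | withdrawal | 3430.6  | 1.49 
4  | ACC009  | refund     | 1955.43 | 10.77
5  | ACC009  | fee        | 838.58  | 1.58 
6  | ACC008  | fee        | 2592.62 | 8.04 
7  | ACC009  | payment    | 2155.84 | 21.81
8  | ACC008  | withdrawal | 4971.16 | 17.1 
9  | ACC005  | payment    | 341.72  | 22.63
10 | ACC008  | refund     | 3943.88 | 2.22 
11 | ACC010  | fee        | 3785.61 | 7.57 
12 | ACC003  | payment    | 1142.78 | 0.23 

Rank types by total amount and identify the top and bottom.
SELECT type, SUM(amount)
FROM transactions
GROUP BY type
ORDER BY SUM(amount)

All groups:
  refund: 5899.31
  payment: 7387.59
  withdrawal: 8401.76
  fee: 8851.49

Highest: fee (8851.49)
Lowest: refund (5899.31)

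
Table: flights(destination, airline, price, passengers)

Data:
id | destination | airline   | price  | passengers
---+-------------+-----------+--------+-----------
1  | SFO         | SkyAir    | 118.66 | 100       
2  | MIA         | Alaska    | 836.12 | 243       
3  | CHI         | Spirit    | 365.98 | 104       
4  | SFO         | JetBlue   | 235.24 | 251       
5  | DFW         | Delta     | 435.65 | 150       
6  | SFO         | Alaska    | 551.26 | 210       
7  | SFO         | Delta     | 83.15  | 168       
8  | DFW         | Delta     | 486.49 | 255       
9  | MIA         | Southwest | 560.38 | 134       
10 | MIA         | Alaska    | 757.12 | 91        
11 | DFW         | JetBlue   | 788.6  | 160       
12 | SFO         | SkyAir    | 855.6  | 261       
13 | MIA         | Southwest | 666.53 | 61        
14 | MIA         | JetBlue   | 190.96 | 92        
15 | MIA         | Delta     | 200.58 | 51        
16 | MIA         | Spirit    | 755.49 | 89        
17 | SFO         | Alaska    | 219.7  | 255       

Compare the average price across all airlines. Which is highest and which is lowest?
SELECT airline, AVG(price)
FROM flights
GROUP BY airline
ORDER BY AVG(price)

All groups:
  Delta: 301.47
  JetBlue: 404.93
  SkyAir: 487.13
  Spirit: 560.74
  Alaska: 591.05
  Southwest: 613.46

Highest: Southwest (613.46)
Lowest: Delta (301.47)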